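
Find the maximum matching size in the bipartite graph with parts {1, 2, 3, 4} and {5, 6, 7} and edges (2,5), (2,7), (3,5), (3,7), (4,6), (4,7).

Step 1: List the neighbors of each left vertex:
  1: (none)
  2: 5, 7
  3: 5, 7
  4: 6, 7

Step 2: Greedily match left vertices, then look for augmenting paths:
  Match 2 -- 5
  Match 3 -- 7
  Match 4 -- 6
  No augmenting path remains.

Step 3: Verify this is maximum:
  Matching size 3 = min(|L|, |R|) = min(4, 3), which is an upper bound, so this matching is maximum.

Maximum matching: {(2,5), (3,7), (4,6)}
Size: 3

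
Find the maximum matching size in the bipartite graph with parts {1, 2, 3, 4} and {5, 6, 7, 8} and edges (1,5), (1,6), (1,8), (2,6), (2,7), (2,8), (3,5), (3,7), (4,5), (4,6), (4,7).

Step 1: List the neighbors of each left vertex:
  1: 5, 6, 8
  2: 6, 7, 8
  3: 5, 7
  4: 5, 6, 7

Step 2: Greedily match left vertices, then look for augmenting paths:
  Match 1 -- 8
  Match 2 -- 6
  Match 3 -- 7
  Match 4 -- 5
  No augmenting path remains.

Step 3: Verify this is maximum:
  Matching size 4 = min(|L|, |R|) = min(4, 4), which is an upper bound, so this matching is maximum.

Maximum matching: {(1,8), (2,6), (3,7), (4,5)}
Size: 4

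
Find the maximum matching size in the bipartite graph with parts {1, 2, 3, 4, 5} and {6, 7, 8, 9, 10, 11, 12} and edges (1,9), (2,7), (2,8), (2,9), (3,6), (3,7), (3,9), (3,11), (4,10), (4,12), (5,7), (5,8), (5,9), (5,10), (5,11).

Step 1: List the neighbors of each left vertex:
  1: 9
  2: 7, 8, 9
  3: 6, 7, 9, 11
  4: 10, 12
  5: 7, 8, 9, 10, 11

Step 2: Greedily match left vertices, then look for augmenting paths:
  Match 1 -- 9
  Match 2 -- 7
  Match 3 -- 6
  Match 4 -- 10
  Match 5 -- 8
  No augmenting path remains.

Step 3: Verify this is maximum:
  Matching size 5 = min(|L|, |R|) = min(5, 7), which is an upper bound, so this matching is maximum.

Maximum matching: {(1,9), (2,7), (3,6), (4,10), (5,8)}
Size: 5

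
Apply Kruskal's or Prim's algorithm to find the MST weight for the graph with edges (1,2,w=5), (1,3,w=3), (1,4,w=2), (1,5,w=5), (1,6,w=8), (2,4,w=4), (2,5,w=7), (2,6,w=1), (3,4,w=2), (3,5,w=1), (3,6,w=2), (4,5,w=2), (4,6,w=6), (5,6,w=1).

Apply Kruskal's algorithm (sort edges by weight, add if no cycle):

Sorted edges by weight:
  (2,6) w=1
  (3,5) w=1
  (5,6) w=1
  (1,4) w=2
  (3,4) w=2
  (3,6) w=2
  (4,5) w=2
  (1,3) w=3
  (2,4) w=4
  (1,2) w=5
  (1,5) w=5
  (4,6) w=6
  (2,5) w=7
  (1,6) w=8

Add edge (2,6) w=1 -- no cycle. Running total: 1
Add edge (3,5) w=1 -- no cycle. Running total: 2
Add edge (5,6) w=1 -- no cycle. Running total: 3
Add edge (1,4) w=2 -- no cycle. Running total: 5
Add edge (3,4) w=2 -- no cycle. Running total: 7

MST edges: (2,6,w=1), (3,5,w=1), (5,6,w=1), (1,4,w=2), (3,4,w=2)
Total MST weight: 1 + 1 + 1 + 2 + 2 = 7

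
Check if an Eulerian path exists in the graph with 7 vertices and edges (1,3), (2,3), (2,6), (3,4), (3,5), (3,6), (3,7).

Step 1: Find the degree of each vertex:
  deg(1) = 1
  deg(2) = 2
  deg(3) = 6
  deg(4) = 1
  deg(5) = 1
  deg(6) = 2
  deg(7) = 1

Step 2: Count vertices with odd degree:
  Odd-degree vertices: 1, 4, 5, 7 (4 total)

Step 3: Apply Euler's theorem:
  - Eulerian circuit exists iff graph is connected and all vertices have even degree
  - Eulerian path exists iff graph is connected and has 0 or 2 odd-degree vertices

Graph has 4 odd-degree vertices (need 0 or 2).
Neither Eulerian path nor Eulerian circuit exists.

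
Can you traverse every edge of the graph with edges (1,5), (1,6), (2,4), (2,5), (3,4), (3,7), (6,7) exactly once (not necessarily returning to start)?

Step 1: Find the degree of each vertex:
  deg(1) = 2
  deg(2) = 2
  deg(3) = 2
  deg(4) = 2
  deg(5) = 2
  deg(6) = 2
  deg(7) = 2

Step 2: Count vertices with odd degree:
  All vertices have even degree (0 odd-degree vertices)

Step 3: Apply Euler's theorem:
  - Eulerian circuit exists iff graph is connected and all vertices have even degree
  - Eulerian path exists iff graph is connected and has 0 or 2 odd-degree vertices

Graph is connected with 0 odd-degree vertices.
Both Eulerian circuit and Eulerian path exist.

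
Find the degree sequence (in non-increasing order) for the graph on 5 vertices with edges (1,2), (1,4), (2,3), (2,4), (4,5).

Step 1: Count edges incident to each vertex:
  deg(1) = 2 (neighbors: 2, 4)
  deg(2) = 3 (neighbors: 1, 3, 4)
  deg(3) = 1 (neighbors: 2)
  deg(4) = 3 (neighbors: 1, 2, 5)
  deg(5) = 1 (neighbors: 4)

Step 2: Sort degrees in non-increasing order:
  Degrees: [2, 3, 1, 3, 1] -> sorted: [3, 3, 2, 1, 1]

Degree sequence: [3, 3, 2, 1, 1]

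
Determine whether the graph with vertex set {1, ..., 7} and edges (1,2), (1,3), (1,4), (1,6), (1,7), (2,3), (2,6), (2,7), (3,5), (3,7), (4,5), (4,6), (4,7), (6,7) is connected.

Step 1: Build adjacency list from edges:
  1: 2, 3, 4, 6, 7
  2: 1, 3, 6, 7
  3: 1, 2, 5, 7
  4: 1, 5, 6, 7
  5: 3, 4
  6: 1, 2, 4, 7
  7: 1, 2, 3, 4, 6

Step 2: Run BFS/DFS from vertex 1:
  Visited: {1, 2, 3, 4, 6, 7, 5}
  Reached 7 of 7 vertices

Step 3: All 7 vertices reached from vertex 1, so the graph is connected.
Answer: Yes, the graph is connected.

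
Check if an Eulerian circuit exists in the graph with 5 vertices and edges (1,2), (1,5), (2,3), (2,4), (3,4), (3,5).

Step 1: Find the degree of each vertex:
  deg(1) = 2
  deg(2) = 3
  deg(3) = 3
  deg(4) = 2
  deg(5) = 2

Step 2: Count vertices with odd degree:
  Odd-degree vertices: 2, 3 (2 total)

Step 3: Apply Euler's theorem:
  - Eulerian circuit exists iff graph is connected and all vertices have even degree
  - Eulerian path exists iff graph is connected and has 0 or 2 odd-degree vertices

Graph is connected with exactly 2 odd-degree vertices (2, 3).
Eulerian path exists (starting and ending at the odd-degree vertices), but no Eulerian circuit.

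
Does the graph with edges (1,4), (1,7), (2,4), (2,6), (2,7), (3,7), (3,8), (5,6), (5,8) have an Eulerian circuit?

Step 1: Find the degree of each vertex:
  deg(1) = 2
  deg(2) = 3
  deg(3) = 2
  deg(4) = 2
  deg(5) = 2
  deg(6) = 2
  deg(7) = 3
  deg(8) = 2

Step 2: Count vertices with odd degree:
  Odd-degree vertices: 2, 7 (2 total)

Step 3: Apply Euler's theorem:
  - Eulerian circuit exists iff graph is connected and all vertices have even degree
  - Eulerian path exists iff graph is connected and has 0 or 2 odd-degree vertices

Graph is connected with exactly 2 odd-degree vertices (2, 7).
Eulerian path exists (starting and ending at the odd-degree vertices), but no Eulerian circuit.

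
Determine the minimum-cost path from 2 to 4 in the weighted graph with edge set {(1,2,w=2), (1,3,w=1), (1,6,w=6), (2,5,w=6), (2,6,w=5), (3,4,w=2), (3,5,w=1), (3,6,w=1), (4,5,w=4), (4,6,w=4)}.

Step 1: Build adjacency list with weights:
  1: 2(w=2), 3(w=1), 6(w=6)
  2: 1(w=2), 5(w=6), 6(w=5)
  3: 1(w=1), 4(w=2), 5(w=1), 6(w=1)
  4: 3(w=2), 5(w=4), 6(w=4)
  5: 2(w=6), 3(w=1), 4(w=4)
  6: 1(w=6), 2(w=5), 3(w=1), 4(w=4)

Step 2: Apply Dijkstra's algorithm from vertex 2:
  Visit vertex 2 (distance=0)
    Update dist[1] = 2
    Update dist[5] = 6
    Update dist[6] = 5
  Visit vertex 1 (distance=2)
    Update dist[3] = 3
  Visit vertex 3 (distance=3)
    Update dist[4] = 5
    Update dist[5] = 4
    Update dist[6] = 4
  Visit vertex 5 (distance=4)
  Visit vertex 6 (distance=4)
  Visit vertex 4 (distance=5)

Step 3: Shortest path: 2 -> 1 -> 3 -> 4
Total weight: 2 + 1 + 2 = 5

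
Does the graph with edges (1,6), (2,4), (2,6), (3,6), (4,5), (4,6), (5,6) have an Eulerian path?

Step 1: Find the degree of each vertex:
  deg(1) = 1
  deg(2) = 2
  deg(3) = 1
  deg(4) = 3
  deg(5) = 2
  deg(6) = 5

Step 2: Count vertices with odd degree:
  Odd-degree vertices: 1, 3, 4, 6 (4 total)

Step 3: Apply Euler's theorem:
  - Eulerian circuit exists iff graph is connected and all vertices have even degree
  - Eulerian path exists iff graph is connected and has 0 or 2 odd-degree vertices

Graph has 4 odd-degree vertices (need 0 or 2).
Neither Eulerian path nor Eulerian circuit exists.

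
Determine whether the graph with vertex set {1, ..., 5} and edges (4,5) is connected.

Step 1: Build adjacency list from edges:
  1: (none)
  2: (none)
  3: (none)
  4: 5
  5: 4

Step 2: Run BFS/DFS from vertex 1:
  Visited: {1}
  Reached 1 of 5 vertices

Step 3: Only 1 of 5 vertices reached. Graph is disconnected.
Connected components: {1}, {2}, {3}, {4, 5}
Answer: No, the graph is not connected (4 components).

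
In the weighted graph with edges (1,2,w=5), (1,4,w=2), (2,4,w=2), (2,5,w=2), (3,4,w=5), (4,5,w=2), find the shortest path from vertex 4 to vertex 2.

Step 1: Build adjacency list with weights:
  1: 2(w=5), 4(w=2)
  2: 1(w=5), 4(w=2), 5(w=2)
  3: 4(w=5)
  4: 1(w=2), 2(w=2), 3(w=5), 5(w=2)
  5: 2(w=2), 4(w=2)

Step 2: Apply Dijkstra's algorithm from vertex 4:
  Visit vertex 4 (distance=0)
    Update dist[1] = 2
    Update dist[2] = 2
    Update dist[3] = 5
    Update dist[5] = 2
  Visit vertex 1 (distance=2)
  Visit vertex 2 (distance=2)

Step 3: Shortest path: 4 -> 2
Total weight: 2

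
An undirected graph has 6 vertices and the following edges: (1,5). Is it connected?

Step 1: Build adjacency list from edges:
  1: 5
  2: (none)
  3: (none)
  4: (none)
  5: 1
  6: (none)

Step 2: Run BFS/DFS from vertex 1:
  Visited: {1, 5}
  Reached 2 of 6 vertices

Step 3: Only 2 of 6 vertices reached. Graph is disconnected.
Connected components: {1, 5}, {2}, {3}, {4}, {6}
Answer: No, the graph is not connected (5 components).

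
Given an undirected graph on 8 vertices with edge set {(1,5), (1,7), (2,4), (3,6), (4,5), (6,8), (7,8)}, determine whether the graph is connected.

Step 1: Build adjacency list from edges:
  1: 5, 7
  2: 4
  3: 6
  4: 2, 5
  5: 1, 4
  6: 3, 8
  7: 1, 8
  8: 6, 7

Step 2: Run BFS/DFS from vertex 1:
  Visited: {1, 5, 7, 4, 8, 2, 6, 3}
  Reached 8 of 8 vertices

Step 3: All 8 vertices reached from vertex 1, so the graph is connected.
Answer: Yes, the graph is connected.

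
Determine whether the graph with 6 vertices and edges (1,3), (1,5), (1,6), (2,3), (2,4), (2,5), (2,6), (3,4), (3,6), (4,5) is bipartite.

Step 1: Attempt 2-coloring using BFS:
  Start at vertex 1, assign color 0
  Color vertex 3 with color 1 (neighbor of 1)
  Color vertex 5 with color 1 (neighbor of 1)
  Color vertex 6 with color 1 (neighbor of 1)
  Color vertex 2 with color 0 (neighbor of 3)
  Color vertex 4 with color 0 (neighbor of 3)

Step 2: Conflict found! Vertices 3 and 6 are adjacent but have the same color.
This means the graph contains an odd cycle.

The graph is NOT bipartite.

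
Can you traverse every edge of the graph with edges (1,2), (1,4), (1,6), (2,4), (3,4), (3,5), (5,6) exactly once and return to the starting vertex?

Step 1: Find the degree of each vertex:
  deg(1) = 3
  deg(2) = 2
  deg(3) = 2
  deg(4) = 3
  deg(5) = 2
  deg(6) = 2

Step 2: Count vertices with odd degree:
  Odd-degree vertices: 1, 4 (2 total)

Step 3: Apply Euler's theorem:
  - Eulerian circuit exists iff graph is connected and all vertices have even degree
  - Eulerian path exists iff graph is connected and has 0 or 2 odd-degree vertices

Graph is connected with exactly 2 odd-degree vertices (1, 4).
Eulerian path exists (starting and ending at the odd-degree vertices), but no Eulerian circuit.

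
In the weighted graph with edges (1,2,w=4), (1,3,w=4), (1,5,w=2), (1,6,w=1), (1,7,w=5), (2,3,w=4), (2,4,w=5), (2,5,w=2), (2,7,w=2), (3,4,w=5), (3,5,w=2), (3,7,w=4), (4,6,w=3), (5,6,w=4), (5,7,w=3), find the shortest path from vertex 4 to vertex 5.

Step 1: Build adjacency list with weights:
  1: 2(w=4), 3(w=4), 5(w=2), 6(w=1), 7(w=5)
  2: 1(w=4), 3(w=4), 4(w=5), 5(w=2), 7(w=2)
  3: 1(w=4), 2(w=4), 4(w=5), 5(w=2), 7(w=4)
  4: 2(w=5), 3(w=5), 6(w=3)
  5: 1(w=2), 2(w=2), 3(w=2), 6(w=4), 7(w=3)
  6: 1(w=1), 4(w=3), 5(w=4)
  7: 1(w=5), 2(w=2), 3(w=4), 5(w=3)

Step 2: Apply Dijkstra's algorithm from vertex 4:
  Visit vertex 4 (distance=0)
    Update dist[2] = 5
    Update dist[3] = 5
    Update dist[6] = 3
  Visit vertex 6 (distance=3)
    Update dist[1] = 4
    Update dist[5] = 7
  Visit vertex 1 (distance=4)
    Update dist[5] = 6
    Update dist[7] = 9
  Visit vertex 2 (distance=5)
    Update dist[7] = 7
  Visit vertex 3 (distance=5)
  Visit vertex 5 (distance=6)

Step 3: Shortest path: 4 -> 6 -> 1 -> 5
Total weight: 3 + 1 + 2 = 6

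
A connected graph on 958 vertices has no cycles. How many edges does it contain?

A tree on n vertices always has exactly n - 1 edges.
For n = 958: edges = 958 - 1 = 957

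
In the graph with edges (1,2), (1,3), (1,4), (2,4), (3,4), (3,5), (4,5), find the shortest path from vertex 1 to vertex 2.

Step 1: Build adjacency list:
  1: 2, 3, 4
  2: 1, 4
  3: 1, 4, 5
  4: 1, 2, 3, 5
  5: 3, 4

Step 2: BFS from vertex 1 to find shortest path to 2:
  vertex 2 reached at distance 1

Step 3: Shortest path: 1 -> 2
Path length: 1 edge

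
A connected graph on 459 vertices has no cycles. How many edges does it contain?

A tree on n vertices always has exactly n - 1 edges.
For n = 459: edges = 459 - 1 = 458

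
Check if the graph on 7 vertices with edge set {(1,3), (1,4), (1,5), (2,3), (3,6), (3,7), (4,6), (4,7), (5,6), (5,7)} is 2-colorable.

Step 1: Attempt 2-coloring using BFS:
  Start at vertex 1, assign color 0
  Color vertex 3 with color 1 (neighbor of 1)
  Color vertex 4 with color 1 (neighbor of 1)
  Color vertex 5 with color 1 (neighbor of 1)
  Color vertex 2 with color 0 (neighbor of 3)
  Color vertex 6 with color 0 (neighbor of 3)
  Color vertex 7 with color 0 (neighbor of 3)

Step 2: 2-coloring succeeded. No conflicts found.
  Set A (color 0): {1, 2, 6, 7}
  Set B (color 1): {3, 4, 5}

The graph is bipartite with partition {1, 2, 6, 7}, {3, 4, 5}.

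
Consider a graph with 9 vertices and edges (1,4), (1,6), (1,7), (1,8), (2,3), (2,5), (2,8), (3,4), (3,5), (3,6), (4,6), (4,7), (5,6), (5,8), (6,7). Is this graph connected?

Step 1: Build adjacency list from edges:
  1: 4, 6, 7, 8
  2: 3, 5, 8
  3: 2, 4, 5, 6
  4: 1, 3, 6, 7
  5: 2, 3, 6, 8
  6: 1, 3, 4, 5, 7
  7: 1, 4, 6
  8: 1, 2, 5
  9: (none)

Step 2: Run BFS/DFS from vertex 1:
  Visited: {1, 4, 6, 7, 8, 3, 5, 2}
  Reached 8 of 9 vertices

Step 3: Only 8 of 9 vertices reached. Graph is disconnected.
Connected components: {1, 2, 3, 4, 5, 6, 7, 8}, {9}
Answer: No, the graph is not connected (2 components).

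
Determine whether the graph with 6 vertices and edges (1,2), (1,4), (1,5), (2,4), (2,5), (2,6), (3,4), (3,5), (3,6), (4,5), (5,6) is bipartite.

Step 1: Attempt 2-coloring using BFS:
  Start at vertex 1, assign color 0
  Color vertex 2 with color 1 (neighbor of 1)
  Color vertex 4 with color 1 (neighbor of 1)
  Color vertex 5 with color 1 (neighbor of 1)

Step 2: Conflict found! Vertices 2 and 4 are adjacent but have the same color.
This means the graph contains an odd cycle.

The graph is NOT bipartite.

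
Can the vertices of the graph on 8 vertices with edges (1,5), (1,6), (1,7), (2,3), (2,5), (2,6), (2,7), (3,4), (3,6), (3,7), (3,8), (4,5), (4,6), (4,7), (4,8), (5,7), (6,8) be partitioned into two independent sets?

Step 1: Attempt 2-coloring using BFS:
  Start at vertex 1, assign color 0
  Color vertex 5 with color 1 (neighbor of 1)
  Color vertex 6 with color 1 (neighbor of 1)
  Color vertex 7 with color 1 (neighbor of 1)
  Color vertex 2 with color 0 (neighbor of 5)
  Color vertex 4 with color 0 (neighbor of 5)

Step 2: Conflict found! Vertices 5 and 7 are adjacent but have the same color.
This means the graph contains an odd cycle.

The graph is NOT bipartite.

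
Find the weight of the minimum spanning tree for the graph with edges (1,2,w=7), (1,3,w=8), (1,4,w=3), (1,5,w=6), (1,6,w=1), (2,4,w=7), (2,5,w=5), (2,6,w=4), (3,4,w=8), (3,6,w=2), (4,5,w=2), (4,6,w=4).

Apply Kruskal's algorithm (sort edges by weight, add if no cycle):

Sorted edges by weight:
  (1,6) w=1
  (3,6) w=2
  (4,5) w=2
  (1,4) w=3
  (2,6) w=4
  (4,6) w=4
  (2,5) w=5
  (1,5) w=6
  (1,2) w=7
  (2,4) w=7
  (1,3) w=8
  (3,4) w=8

Add edge (1,6) w=1 -- no cycle. Running total: 1
Add edge (3,6) w=2 -- no cycle. Running total: 3
Add edge (4,5) w=2 -- no cycle. Running total: 5
Add edge (1,4) w=3 -- no cycle. Running total: 8
Add edge (2,6) w=4 -- no cycle. Running total: 12

MST edges: (1,6,w=1), (3,6,w=2), (4,5,w=2), (1,4,w=3), (2,6,w=4)
Total MST weight: 1 + 2 + 2 + 3 + 4 = 12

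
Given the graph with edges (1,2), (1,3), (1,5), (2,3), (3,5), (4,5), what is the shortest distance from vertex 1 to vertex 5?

Step 1: Build adjacency list:
  1: 2, 3, 5
  2: 1, 3
  3: 1, 2, 5
  4: 5
  5: 1, 3, 4

Step 2: BFS from vertex 1 to find shortest path to 5:
  vertex 2 reached at distance 1
  vertex 3 reached at distance 1
  vertex 5 reached at distance 1

Step 3: Shortest path: 1 -> 5
Path length: 1 edge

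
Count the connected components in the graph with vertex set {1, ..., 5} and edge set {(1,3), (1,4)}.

Step 1: Build adjacency list from edges:
  1: 3, 4
  2: (none)
  3: 1
  4: 1
  5: (none)

Step 2: Run BFS/DFS from vertex 1:
  Visited: {1, 3, 4}
  Reached 3 of 5 vertices

Step 3: Only 3 of 5 vertices reached. Graph is disconnected.
Connected components: {1, 3, 4}, {2}, {5}
Number of connected components: 3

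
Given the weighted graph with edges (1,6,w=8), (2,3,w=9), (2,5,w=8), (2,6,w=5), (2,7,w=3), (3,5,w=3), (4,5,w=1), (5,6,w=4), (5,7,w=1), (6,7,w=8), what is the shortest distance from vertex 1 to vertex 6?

Step 1: Build adjacency list with weights:
  1: 6(w=8)
  2: 3(w=9), 5(w=8), 6(w=5), 7(w=3)
  3: 2(w=9), 5(w=3)
  4: 5(w=1)
  5: 2(w=8), 3(w=3), 4(w=1), 6(w=4), 7(w=1)
  6: 1(w=8), 2(w=5), 5(w=4), 7(w=8)
  7: 2(w=3), 5(w=1), 6(w=8)

Step 2: Apply Dijkstra's algorithm from vertex 1:
  Visit vertex 1 (distance=0)
    Update dist[6] = 8
  Visit vertex 6 (distance=8)
    Update dist[2] = 13
    Update dist[5] = 12
    Update dist[7] = 16

Step 3: Shortest path: 1 -> 6
Total weight: 8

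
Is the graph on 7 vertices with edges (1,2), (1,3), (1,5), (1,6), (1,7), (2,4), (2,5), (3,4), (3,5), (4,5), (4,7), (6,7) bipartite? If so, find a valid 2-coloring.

Step 1: Attempt 2-coloring using BFS:
  Start at vertex 1, assign color 0
  Color vertex 2 with color 1 (neighbor of 1)
  Color vertex 3 with color 1 (neighbor of 1)
  Color vertex 5 with color 1 (neighbor of 1)
  Color vertex 6 with color 1 (neighbor of 1)
  Color vertex 7 with color 1 (neighbor of 1)
  Color vertex 4 with color 0 (neighbor of 2)

Step 2: Conflict found! Vertices 2 and 5 are adjacent but have the same color.
This means the graph contains an odd cycle.

The graph is NOT bipartite.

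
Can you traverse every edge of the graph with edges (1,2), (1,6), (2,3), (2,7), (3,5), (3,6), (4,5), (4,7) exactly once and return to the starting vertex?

Step 1: Find the degree of each vertex:
  deg(1) = 2
  deg(2) = 3
  deg(3) = 3
  deg(4) = 2
  deg(5) = 2
  deg(6) = 2
  deg(7) = 2

Step 2: Count vertices with odd degree:
  Odd-degree vertices: 2, 3 (2 total)

Step 3: Apply Euler's theorem:
  - Eulerian circuit exists iff graph is connected and all vertices have even degree
  - Eulerian path exists iff graph is connected and has 0 or 2 odd-degree vertices

Graph is connected with exactly 2 odd-degree vertices (2, 3).
Eulerian path exists (starting and ending at the odd-degree vertices), but no Eulerian circuit.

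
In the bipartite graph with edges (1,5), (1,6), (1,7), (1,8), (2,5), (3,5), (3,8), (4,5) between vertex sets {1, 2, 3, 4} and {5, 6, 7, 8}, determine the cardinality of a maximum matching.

Step 1: List the neighbors of each left vertex:
  1: 5, 6, 7, 8
  2: 5
  3: 5, 8
  4: 5

Step 2: Greedily match left vertices, then look for augmenting paths:
  Match 1 -- 6
  Match 2 -- 5
  Match 3 -- 8
  No augmenting path remains.

Step 3: Verify this is maximum:
  Matching has size 3. The vertex set {1, 3, 5} covers every edge and has size 3; any matching has at most one edge per cover vertex, so 3 is maximum (König's theorem).

Maximum matching: {(1,6), (2,5), (3,8)}
Size: 3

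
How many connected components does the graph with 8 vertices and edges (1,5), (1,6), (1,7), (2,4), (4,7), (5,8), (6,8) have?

Step 1: Build adjacency list from edges:
  1: 5, 6, 7
  2: 4
  3: (none)
  4: 2, 7
  5: 1, 8
  6: 1, 8
  7: 1, 4
  8: 5, 6

Step 2: Run BFS/DFS from vertex 1:
  Visited: {1, 5, 6, 7, 8, 4, 2}
  Reached 7 of 8 vertices

Step 3: Only 7 of 8 vertices reached. Graph is disconnected.
Connected components: {1, 2, 4, 5, 6, 7, 8}, {3}
Number of connected components: 2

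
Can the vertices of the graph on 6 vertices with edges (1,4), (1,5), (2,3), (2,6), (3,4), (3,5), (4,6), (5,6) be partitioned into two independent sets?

Step 1: Attempt 2-coloring using BFS:
  Start at vertex 1, assign color 0
  Color vertex 4 with color 1 (neighbor of 1)
  Color vertex 5 with color 1 (neighbor of 1)
  Color vertex 3 with color 0 (neighbor of 4)
  Color vertex 6 with color 0 (neighbor of 4)
  Color vertex 2 with color 1 (neighbor of 3)

Step 2: 2-coloring succeeded. No conflicts found.
  Set A (color 0): {1, 3, 6}
  Set B (color 1): {2, 4, 5}

The graph is bipartite with partition {1, 3, 6}, {2, 4, 5}.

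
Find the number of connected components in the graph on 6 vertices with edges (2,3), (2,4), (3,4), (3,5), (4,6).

Step 1: Build adjacency list from edges:
  1: (none)
  2: 3, 4
  3: 2, 4, 5
  4: 2, 3, 6
  5: 3
  6: 4

Step 2: Run BFS/DFS from vertex 1:
  Visited: {1}
  Reached 1 of 6 vertices

Step 3: Only 1 of 6 vertices reached. Graph is disconnected.
Connected components: {1}, {2, 3, 4, 5, 6}
Number of connected components: 2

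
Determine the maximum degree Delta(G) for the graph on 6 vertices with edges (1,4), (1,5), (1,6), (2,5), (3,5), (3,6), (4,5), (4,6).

Step 1: Count edges incident to each vertex:
  deg(1) = 3 (neighbors: 4, 5, 6)
  deg(2) = 1 (neighbors: 5)
  deg(3) = 2 (neighbors: 5, 6)
  deg(4) = 3 (neighbors: 1, 5, 6)
  deg(5) = 4 (neighbors: 1, 2, 3, 4)
  deg(6) = 3 (neighbors: 1, 3, 4)

Step 2: Find maximum:
  max(3, 1, 2, 3, 4, 3) = 4 (vertex 5)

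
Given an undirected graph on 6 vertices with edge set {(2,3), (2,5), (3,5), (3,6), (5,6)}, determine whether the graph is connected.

Step 1: Build adjacency list from edges:
  1: (none)
  2: 3, 5
  3: 2, 5, 6
  4: (none)
  5: 2, 3, 6
  6: 3, 5

Step 2: Run BFS/DFS from vertex 1:
  Visited: {1}
  Reached 1 of 6 vertices

Step 3: Only 1 of 6 vertices reached. Graph is disconnected.
Connected components: {1}, {2, 3, 5, 6}, {4}
Answer: No, the graph is not connected (3 components).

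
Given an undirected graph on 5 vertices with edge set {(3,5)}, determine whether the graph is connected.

Step 1: Build adjacency list from edges:
  1: (none)
  2: (none)
  3: 5
  4: (none)
  5: 3

Step 2: Run BFS/DFS from vertex 1:
  Visited: {1}
  Reached 1 of 5 vertices

Step 3: Only 1 of 5 vertices reached. Graph is disconnected.
Connected components: {1}, {2}, {3, 5}, {4}
Answer: No, the graph is not connected (4 components).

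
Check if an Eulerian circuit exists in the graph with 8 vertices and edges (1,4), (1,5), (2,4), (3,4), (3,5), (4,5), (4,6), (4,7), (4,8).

Step 1: Find the degree of each vertex:
  deg(1) = 2
  deg(2) = 1
  deg(3) = 2
  deg(4) = 7
  deg(5) = 3
  deg(6) = 1
  deg(7) = 1
  deg(8) = 1

Step 2: Count vertices with odd degree:
  Odd-degree vertices: 2, 4, 5, 6, 7, 8 (6 total)

Step 3: Apply Euler's theorem:
  - Eulerian circuit exists iff graph is connected and all vertices have even degree
  - Eulerian path exists iff graph is connected and has 0 or 2 odd-degree vertices

Graph has 6 odd-degree vertices (need 0 or 2).
Neither Eulerian path nor Eulerian circuit exists.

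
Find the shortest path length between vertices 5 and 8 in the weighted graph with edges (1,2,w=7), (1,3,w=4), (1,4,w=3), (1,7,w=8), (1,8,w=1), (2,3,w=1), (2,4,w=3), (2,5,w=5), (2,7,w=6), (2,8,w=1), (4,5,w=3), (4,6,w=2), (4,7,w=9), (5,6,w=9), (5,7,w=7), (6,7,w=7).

Step 1: Build adjacency list with weights:
  1: 2(w=7), 3(w=4), 4(w=3), 7(w=8), 8(w=1)
  2: 1(w=7), 3(w=1), 4(w=3), 5(w=5), 7(w=6), 8(w=1)
  3: 1(w=4), 2(w=1)
  4: 1(w=3), 2(w=3), 5(w=3), 6(w=2), 7(w=9)
  5: 2(w=5), 4(w=3), 6(w=9), 7(w=7)
  6: 4(w=2), 5(w=9), 7(w=7)
  7: 1(w=8), 2(w=6), 4(w=9), 5(w=7), 6(w=7)
  8: 1(w=1), 2(w=1)

Step 2: Apply Dijkstra's algorithm from vertex 5:
  Visit vertex 5 (distance=0)
    Update dist[2] = 5
    Update dist[4] = 3
    Update dist[6] = 9
    Update dist[7] = 7
  Visit vertex 4 (distance=3)
    Update dist[1] = 6
    Update dist[6] = 5
  Visit vertex 2 (distance=5)
    Update dist[3] = 6
    Update dist[8] = 6
  Visit vertex 6 (distance=5)
  Visit vertex 1 (distance=6)
  Visit vertex 3 (distance=6)
  Visit vertex 8 (distance=6)

Step 3: Shortest path: 5 -> 2 -> 8
Total weight: 5 + 1 = 6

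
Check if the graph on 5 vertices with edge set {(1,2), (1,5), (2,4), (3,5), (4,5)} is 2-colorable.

Step 1: Attempt 2-coloring using BFS:
  Start at vertex 1, assign color 0
  Color vertex 2 with color 1 (neighbor of 1)
  Color vertex 5 with color 1 (neighbor of 1)
  Color vertex 4 with color 0 (neighbor of 2)
  Color vertex 3 with color 0 (neighbor of 5)

Step 2: 2-coloring succeeded. No conflicts found.
  Set A (color 0): {1, 3, 4}
  Set B (color 1): {2, 5}

The graph is bipartite with partition {1, 3, 4}, {2, 5}.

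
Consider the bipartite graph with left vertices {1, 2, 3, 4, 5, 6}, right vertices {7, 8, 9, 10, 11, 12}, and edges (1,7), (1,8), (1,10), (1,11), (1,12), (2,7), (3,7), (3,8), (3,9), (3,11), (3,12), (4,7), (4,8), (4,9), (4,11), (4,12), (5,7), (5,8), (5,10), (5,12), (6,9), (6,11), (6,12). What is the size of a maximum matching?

Step 1: List the neighbors of each left vertex:
  1: 7, 8, 10, 11, 12
  2: 7
  3: 7, 8, 9, 11, 12
  4: 7, 8, 9, 11, 12
  5: 7, 8, 10, 12
  6: 9, 11, 12

Step 2: Greedily match left vertices, then look for augmenting paths:
  Match 1 -- 12
  Match 2 -- 7
  Match 3 -- 8
  Match 4 -- 9
  Match 5 -- 10
  Match 6 -- 11
  No augmenting path remains.

Step 3: Verify this is maximum:
  Matching size 6 = min(|L|, |R|) = min(6, 6), which is an upper bound, so this matching is maximum.

Maximum matching: {(1,12), (2,7), (3,8), (4,9), (5,10), (6,11)}
Size: 6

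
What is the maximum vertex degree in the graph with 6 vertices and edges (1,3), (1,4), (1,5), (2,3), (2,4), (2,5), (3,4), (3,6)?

Step 1: Count edges incident to each vertex:
  deg(1) = 3 (neighbors: 3, 4, 5)
  deg(2) = 3 (neighbors: 3, 4, 5)
  deg(3) = 4 (neighbors: 1, 2, 4, 6)
  deg(4) = 3 (neighbors: 1, 2, 3)
  deg(5) = 2 (neighbors: 1, 2)
  deg(6) = 1 (neighbors: 3)

Step 2: Find maximum:
  max(3, 3, 4, 3, 2, 1) = 4 (vertex 3)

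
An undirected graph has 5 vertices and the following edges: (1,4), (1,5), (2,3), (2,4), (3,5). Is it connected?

Step 1: Build adjacency list from edges:
  1: 4, 5
  2: 3, 4
  3: 2, 5
  4: 1, 2
  5: 1, 3

Step 2: Run BFS/DFS from vertex 1:
  Visited: {1, 4, 5, 2, 3}
  Reached 5 of 5 vertices

Step 3: All 5 vertices reached from vertex 1, so the graph is connected.
Answer: Yes, the graph is connected.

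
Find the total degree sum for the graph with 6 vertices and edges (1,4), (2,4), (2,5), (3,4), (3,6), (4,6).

Step 1: Count edges incident to each vertex:
  deg(1) = 1 (neighbors: 4)
  deg(2) = 2 (neighbors: 4, 5)
  deg(3) = 2 (neighbors: 4, 6)
  deg(4) = 4 (neighbors: 1, 2, 3, 6)
  deg(5) = 1 (neighbors: 2)
  deg(6) = 2 (neighbors: 3, 4)

Step 2: Sum all degrees:
  1 + 2 + 2 + 4 + 1 + 2 = 12

Verification: sum of degrees = 2 * |E| = 2 * 6 = 12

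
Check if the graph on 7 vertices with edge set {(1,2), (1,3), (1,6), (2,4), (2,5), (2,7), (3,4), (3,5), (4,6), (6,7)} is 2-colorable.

Step 1: Attempt 2-coloring using BFS:
  Start at vertex 1, assign color 0
  Color vertex 2 with color 1 (neighbor of 1)
  Color vertex 3 with color 1 (neighbor of 1)
  Color vertex 6 with color 1 (neighbor of 1)
  Color vertex 4 with color 0 (neighbor of 2)
  Color vertex 5 with color 0 (neighbor of 2)
  Color vertex 7 with color 0 (neighbor of 2)

Step 2: 2-coloring succeeded. No conflicts found.
  Set A (color 0): {1, 4, 5, 7}
  Set B (color 1): {2, 3, 6}

The graph is bipartite with partition {1, 4, 5, 7}, {2, 3, 6}.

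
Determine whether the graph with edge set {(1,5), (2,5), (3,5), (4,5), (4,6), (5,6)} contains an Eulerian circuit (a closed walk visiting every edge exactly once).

Step 1: Find the degree of each vertex:
  deg(1) = 1
  deg(2) = 1
  deg(3) = 1
  deg(4) = 2
  deg(5) = 5
  deg(6) = 2

Step 2: Count vertices with odd degree:
  Odd-degree vertices: 1, 2, 3, 5 (4 total)

Step 3: Apply Euler's theorem:
  - Eulerian circuit exists iff graph is connected and all vertices have even degree
  - Eulerian path exists iff graph is connected and has 0 or 2 odd-degree vertices

Graph has 4 odd-degree vertices (need 0 or 2).
Neither Eulerian path nor Eulerian circuit exists.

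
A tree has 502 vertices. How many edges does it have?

A tree on n vertices always has exactly n - 1 edges.
For n = 502: edges = 502 - 1 = 501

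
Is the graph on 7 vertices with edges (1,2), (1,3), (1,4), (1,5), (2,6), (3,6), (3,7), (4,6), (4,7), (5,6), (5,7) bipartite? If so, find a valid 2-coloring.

Step 1: Attempt 2-coloring using BFS:
  Start at vertex 1, assign color 0
  Color vertex 2 with color 1 (neighbor of 1)
  Color vertex 3 with color 1 (neighbor of 1)
  Color vertex 4 with color 1 (neighbor of 1)
  Color vertex 5 with color 1 (neighbor of 1)
  Color vertex 6 with color 0 (neighbor of 2)
  Color vertex 7 with color 0 (neighbor of 3)

Step 2: 2-coloring succeeded. No conflicts found.
  Set A (color 0): {1, 6, 7}
  Set B (color 1): {2, 3, 4, 5}

The graph is bipartite with partition {1, 6, 7}, {2, 3, 4, 5}.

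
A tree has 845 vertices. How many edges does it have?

A tree on n vertices always has exactly n - 1 edges.
For n = 845: edges = 845 - 1 = 844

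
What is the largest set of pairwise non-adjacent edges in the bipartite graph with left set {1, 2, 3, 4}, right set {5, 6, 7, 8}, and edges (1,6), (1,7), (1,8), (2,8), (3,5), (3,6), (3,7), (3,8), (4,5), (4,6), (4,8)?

Step 1: List the neighbors of each left vertex:
  1: 6, 7, 8
  2: 8
  3: 5, 6, 7, 8
  4: 5, 6, 8

Step 2: Greedily match left vertices, then look for augmenting paths:
  Match 1 -- 6
  Match 2 -- 8
  Match 3 -- 7
  Match 4 -- 5
  No augmenting path remains.

Step 3: Verify this is maximum:
  Matching size 4 = min(|L|, |R|) = min(4, 4), which is an upper bound, so this matching is maximum.

Maximum matching: {(1,6), (2,8), (3,7), (4,5)}
Size: 4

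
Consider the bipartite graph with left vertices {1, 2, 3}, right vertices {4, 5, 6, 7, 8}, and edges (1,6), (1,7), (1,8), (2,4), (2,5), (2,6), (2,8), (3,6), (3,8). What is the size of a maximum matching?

Step 1: List the neighbors of each left vertex:
  1: 6, 7, 8
  2: 4, 5, 6, 8
  3: 6, 8

Step 2: Greedily match left vertices, then look for augmenting paths:
  Match 1 -- 6
  Match 2 -- 4
  Match 3 -- 8
  No augmenting path remains.

Step 3: Verify this is maximum:
  Matching size 3 = min(|L|, |R|) = min(3, 5), which is an upper bound, so this matching is maximum.

Maximum matching: {(1,6), (2,4), (3,8)}
Size: 3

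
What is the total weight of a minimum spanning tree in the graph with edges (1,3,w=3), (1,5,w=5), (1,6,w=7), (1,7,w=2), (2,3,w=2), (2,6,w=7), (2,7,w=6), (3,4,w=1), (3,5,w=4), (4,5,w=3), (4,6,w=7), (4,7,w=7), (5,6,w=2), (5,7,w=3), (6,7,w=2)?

Apply Kruskal's algorithm (sort edges by weight, add if no cycle):

Sorted edges by weight:
  (3,4) w=1
  (1,7) w=2
  (2,3) w=2
  (5,6) w=2
  (6,7) w=2
  (1,3) w=3
  (4,5) w=3
  (5,7) w=3
  (3,5) w=4
  (1,5) w=5
  (2,7) w=6
  (1,6) w=7
  (2,6) w=7
  (4,6) w=7
  (4,7) w=7

Add edge (3,4) w=1 -- no cycle. Running total: 1
Add edge (1,7) w=2 -- no cycle. Running total: 3
Add edge (2,3) w=2 -- no cycle. Running total: 5
Add edge (5,6) w=2 -- no cycle. Running total: 7
Add edge (6,7) w=2 -- no cycle. Running total: 9
Add edge (1,3) w=3 -- no cycle. Running total: 12

MST edges: (3,4,w=1), (1,7,w=2), (2,3,w=2), (5,6,w=2), (6,7,w=2), (1,3,w=3)
Total MST weight: 1 + 2 + 2 + 2 + 2 + 3 = 12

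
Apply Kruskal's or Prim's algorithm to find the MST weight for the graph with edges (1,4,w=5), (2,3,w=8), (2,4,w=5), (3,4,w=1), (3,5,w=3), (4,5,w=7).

Apply Kruskal's algorithm (sort edges by weight, add if no cycle):

Sorted edges by weight:
  (3,4) w=1
  (3,5) w=3
  (1,4) w=5
  (2,4) w=5
  (4,5) w=7
  (2,3) w=8

Add edge (3,4) w=1 -- no cycle. Running total: 1
Add edge (3,5) w=3 -- no cycle. Running total: 4
Add edge (1,4) w=5 -- no cycle. Running total: 9
Add edge (2,4) w=5 -- no cycle. Running total: 14

MST edges: (3,4,w=1), (3,5,w=3), (1,4,w=5), (2,4,w=5)
Total MST weight: 1 + 3 + 5 + 5 = 14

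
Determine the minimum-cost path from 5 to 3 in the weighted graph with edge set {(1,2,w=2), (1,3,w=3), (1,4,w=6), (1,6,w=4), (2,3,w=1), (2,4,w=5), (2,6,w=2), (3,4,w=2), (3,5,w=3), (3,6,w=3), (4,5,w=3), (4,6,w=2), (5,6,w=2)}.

Step 1: Build adjacency list with weights:
  1: 2(w=2), 3(w=3), 4(w=6), 6(w=4)
  2: 1(w=2), 3(w=1), 4(w=5), 6(w=2)
  3: 1(w=3), 2(w=1), 4(w=2), 5(w=3), 6(w=3)
  4: 1(w=6), 2(w=5), 3(w=2), 5(w=3), 6(w=2)
  5: 3(w=3), 4(w=3), 6(w=2)
  6: 1(w=4), 2(w=2), 3(w=3), 4(w=2), 5(w=2)

Step 2: Apply Dijkstra's algorithm from vertex 5:
  Visit vertex 5 (distance=0)
    Update dist[3] = 3
    Update dist[4] = 3
    Update dist[6] = 2
  Visit vertex 6 (distance=2)
    Update dist[1] = 6
    Update dist[2] = 4
  Visit vertex 3 (distance=3)

Step 3: Shortest path: 5 -> 3
Total weight: 3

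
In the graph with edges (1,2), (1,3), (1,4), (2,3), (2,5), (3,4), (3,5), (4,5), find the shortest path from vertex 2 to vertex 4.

Step 1: Build adjacency list:
  1: 2, 3, 4
  2: 1, 3, 5
  3: 1, 2, 4, 5
  4: 1, 3, 5
  5: 2, 3, 4

Step 2: BFS from vertex 2 to find shortest path to 4:
  vertex 1 reached at distance 1
  vertex 3 reached at distance 1
  vertex 5 reached at distance 1
  vertex 4 reached at distance 2

Step 3: Shortest path: 2 -> 5 -> 4
Path length: 2 edges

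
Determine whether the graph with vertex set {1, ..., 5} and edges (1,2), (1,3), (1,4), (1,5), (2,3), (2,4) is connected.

Step 1: Build adjacency list from edges:
  1: 2, 3, 4, 5
  2: 1, 3, 4
  3: 1, 2
  4: 1, 2
  5: 1

Step 2: Run BFS/DFS from vertex 1:
  Visited: {1, 2, 3, 4, 5}
  Reached 5 of 5 vertices

Step 3: All 5 vertices reached from vertex 1, so the graph is connected.
Answer: Yes, the graph is connected.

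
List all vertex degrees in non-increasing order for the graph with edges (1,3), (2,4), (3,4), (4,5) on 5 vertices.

Step 1: Count edges incident to each vertex:
  deg(1) = 1 (neighbors: 3)
  deg(2) = 1 (neighbors: 4)
  deg(3) = 2 (neighbors: 1, 4)
  deg(4) = 3 (neighbors: 2, 3, 5)
  deg(5) = 1 (neighbors: 4)

Step 2: Sort degrees in non-increasing order:
  Degrees: [1, 1, 2, 3, 1] -> sorted: [3, 2, 1, 1, 1]

Degree sequence: [3, 2, 1, 1, 1]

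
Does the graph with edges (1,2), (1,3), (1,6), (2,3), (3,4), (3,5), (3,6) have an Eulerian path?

Step 1: Find the degree of each vertex:
  deg(1) = 3
  deg(2) = 2
  deg(3) = 5
  deg(4) = 1
  deg(5) = 1
  deg(6) = 2

Step 2: Count vertices with odd degree:
  Odd-degree vertices: 1, 3, 4, 5 (4 total)

Step 3: Apply Euler's theorem:
  - Eulerian circuit exists iff graph is connected and all vertices have even degree
  - Eulerian path exists iff graph is connected and has 0 or 2 odd-degree vertices

Graph has 4 odd-degree vertices (need 0 or 2).
Neither Eulerian path nor Eulerian circuit exists.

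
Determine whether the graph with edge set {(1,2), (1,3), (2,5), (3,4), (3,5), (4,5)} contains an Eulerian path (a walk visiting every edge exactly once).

Step 1: Find the degree of each vertex:
  deg(1) = 2
  deg(2) = 2
  deg(3) = 3
  deg(4) = 2
  deg(5) = 3

Step 2: Count vertices with odd degree:
  Odd-degree vertices: 3, 5 (2 total)

Step 3: Apply Euler's theorem:
  - Eulerian circuit exists iff graph is connected and all vertices have even degree
  - Eulerian path exists iff graph is connected and has 0 or 2 odd-degree vertices

Graph is connected with exactly 2 odd-degree vertices (3, 5).
Eulerian path exists (starting and ending at the odd-degree vertices), but no Eulerian circuit.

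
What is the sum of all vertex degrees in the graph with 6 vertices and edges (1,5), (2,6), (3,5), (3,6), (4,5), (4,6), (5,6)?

Step 1: Count edges incident to each vertex:
  deg(1) = 1 (neighbors: 5)
  deg(2) = 1 (neighbors: 6)
  deg(3) = 2 (neighbors: 5, 6)
  deg(4) = 2 (neighbors: 5, 6)
  deg(5) = 4 (neighbors: 1, 3, 4, 6)
  deg(6) = 4 (neighbors: 2, 3, 4, 5)

Step 2: Sum all degrees:
  1 + 1 + 2 + 2 + 4 + 4 = 14

Verification: sum of degrees = 2 * |E| = 2 * 7 = 14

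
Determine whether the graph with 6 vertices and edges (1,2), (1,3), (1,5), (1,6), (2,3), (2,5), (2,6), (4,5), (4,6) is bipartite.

Step 1: Attempt 2-coloring using BFS:
  Start at vertex 1, assign color 0
  Color vertex 2 with color 1 (neighbor of 1)
  Color vertex 3 with color 1 (neighbor of 1)
  Color vertex 5 with color 1 (neighbor of 1)
  Color vertex 6 with color 1 (neighbor of 1)

Step 2: Conflict found! Vertices 2 and 3 are adjacent but have the same color.
This means the graph contains an odd cycle.

The graph is NOT bipartite.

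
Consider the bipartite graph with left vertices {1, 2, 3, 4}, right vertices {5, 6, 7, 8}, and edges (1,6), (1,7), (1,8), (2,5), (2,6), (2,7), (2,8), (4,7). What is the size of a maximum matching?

Step 1: List the neighbors of each left vertex:
  1: 6, 7, 8
  2: 5, 6, 7, 8
  3: (none)
  4: 7

Step 2: Greedily match left vertices, then look for augmenting paths:
  Match 1 -- 6
  Match 2 -- 5
  Match 4 -- 7
  No augmenting path remains.

Step 3: Verify this is maximum:
  Matching has size 3. The vertex set {1, 2, 4} covers every edge and has size 3; any matching has at most one edge per cover vertex, so 3 is maximum (König's theorem).

Maximum matching: {(1,6), (2,5), (4,7)}
Size: 3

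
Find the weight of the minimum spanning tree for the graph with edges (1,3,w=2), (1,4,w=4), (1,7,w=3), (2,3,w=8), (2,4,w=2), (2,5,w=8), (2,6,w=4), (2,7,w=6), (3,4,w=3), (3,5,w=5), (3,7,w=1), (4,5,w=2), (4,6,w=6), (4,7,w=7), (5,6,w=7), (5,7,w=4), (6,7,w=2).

Apply Kruskal's algorithm (sort edges by weight, add if no cycle):

Sorted edges by weight:
  (3,7) w=1
  (1,3) w=2
  (2,4) w=2
  (4,5) w=2
  (6,7) w=2
  (1,7) w=3
  (3,4) w=3
  (1,4) w=4
  (2,6) w=4
  (5,7) w=4
  (3,5) w=5
  (2,7) w=6
  (4,6) w=6
  (4,7) w=7
  (5,6) w=7
  (2,3) w=8
  (2,5) w=8

Add edge (3,7) w=1 -- no cycle. Running total: 1
Add edge (1,3) w=2 -- no cycle. Running total: 3
Add edge (2,4) w=2 -- no cycle. Running total: 5
Add edge (4,5) w=2 -- no cycle. Running total: 7
Add edge (6,7) w=2 -- no cycle. Running total: 9
Skip edge (1,7) w=3 -- would create cycle
Add edge (3,4) w=3 -- no cycle. Running total: 12

MST edges: (3,7,w=1), (1,3,w=2), (2,4,w=2), (4,5,w=2), (6,7,w=2), (3,4,w=3)
Total MST weight: 1 + 2 + 2 + 2 + 2 + 3 = 12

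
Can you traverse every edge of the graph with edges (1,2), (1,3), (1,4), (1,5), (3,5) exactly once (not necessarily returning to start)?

Step 1: Find the degree of each vertex:
  deg(1) = 4
  deg(2) = 1
  deg(3) = 2
  deg(4) = 1
  deg(5) = 2

Step 2: Count vertices with odd degree:
  Odd-degree vertices: 2, 4 (2 total)

Step 3: Apply Euler's theorem:
  - Eulerian circuit exists iff graph is connected and all vertices have even degree
  - Eulerian path exists iff graph is connected and has 0 or 2 odd-degree vertices

Graph is connected with exactly 2 odd-degree vertices (2, 4).
Eulerian path exists (starting and ending at the odd-degree vertices), but no Eulerian circuit.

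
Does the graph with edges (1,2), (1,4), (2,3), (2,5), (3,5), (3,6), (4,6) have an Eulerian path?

Step 1: Find the degree of each vertex:
  deg(1) = 2
  deg(2) = 3
  deg(3) = 3
  deg(4) = 2
  deg(5) = 2
  deg(6) = 2

Step 2: Count vertices with odd degree:
  Odd-degree vertices: 2, 3 (2 total)

Step 3: Apply Euler's theorem:
  - Eulerian circuit exists iff graph is connected and all vertices have even degree
  - Eulerian path exists iff graph is connected and has 0 or 2 odd-degree vertices

Graph is connected with exactly 2 odd-degree vertices (2, 3).
Eulerian path exists (starting and ending at the odd-degree vertices), but no Eulerian circuit.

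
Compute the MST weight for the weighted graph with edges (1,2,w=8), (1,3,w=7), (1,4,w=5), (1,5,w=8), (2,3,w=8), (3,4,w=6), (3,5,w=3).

Apply Kruskal's algorithm (sort edges by weight, add if no cycle):

Sorted edges by weight:
  (3,5) w=3
  (1,4) w=5
  (3,4) w=6
  (1,3) w=7
  (1,2) w=8
  (1,5) w=8
  (2,3) w=8

Add edge (3,5) w=3 -- no cycle. Running total: 3
Add edge (1,4) w=5 -- no cycle. Running total: 8
Add edge (3,4) w=6 -- no cycle. Running total: 14
Skip edge (1,3) w=7 -- would create cycle
Add edge (1,2) w=8 -- no cycle. Running total: 22

MST edges: (3,5,w=3), (1,4,w=5), (3,4,w=6), (1,2,w=8)
Total MST weight: 3 + 5 + 6 + 8 = 22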